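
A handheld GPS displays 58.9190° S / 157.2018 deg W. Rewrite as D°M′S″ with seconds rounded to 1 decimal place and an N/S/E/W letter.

58°55′8.4″ S, 157°12′6.5″ W

Lat: whole degrees 58; 55.14000′ → 55′ and 8.400″
Lon: whole degrees 157; 12.10800′ → 12′ and 6.480″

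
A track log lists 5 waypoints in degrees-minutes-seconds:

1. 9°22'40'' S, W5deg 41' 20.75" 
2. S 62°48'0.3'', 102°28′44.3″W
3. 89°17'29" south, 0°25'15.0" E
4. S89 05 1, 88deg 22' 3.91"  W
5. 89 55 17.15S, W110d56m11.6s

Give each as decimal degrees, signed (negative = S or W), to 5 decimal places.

Point 1:
  φ: 9 + 22/60 + 40/3600 = 9.377778
  S ⇒ negate
  λ: 41′ + 20.75″ = 41.34583′; 5 + 41.34583/60 = 5.689097
  W ⇒ negate
Point 2:
  Lat: 48′ + 0.3″ = 48.00500′; 62 + 48.00500/60 = 62.800083
  S → negative
  λ: 28′ + 44.3″ = 28.73833′; 102 + 28.73833/60 = 102.478972
  W → negative
Point 3:
  Lat: 17′ + 29″ = 17.48333′; 89 + 17.48333/60 = 89.291389
  S → negative
  Lon: 0 + 25/60 + 15/3600 = 0.420833
  E → positive
Point 4:
  Latitude: 5′ + 1″ = 5.01667′; 89 + 5.01667/60 = 89.083611
  hemisphere S, so the sign is −
  Lon: 22′ + 3.91″ = 22.06517′; 88 + 22.06517/60 = 88.367753
  hemisphere W, so the sign is −
Point 5:
  Lat: 89° + 55/60 + 17.15/3600 = 89 + 0.916667 + 0.004764 = 89.921431
  S → negative
  Lon: 110 + 56/60 + 11.6/3600 = 110.936556
  hemisphere W, so the sign is −

1. -9.37778, -5.68910
2. -62.80008, -102.47897
3. -89.29139, 0.42083
4. -89.08361, -88.36775
5. -89.92143, -110.93656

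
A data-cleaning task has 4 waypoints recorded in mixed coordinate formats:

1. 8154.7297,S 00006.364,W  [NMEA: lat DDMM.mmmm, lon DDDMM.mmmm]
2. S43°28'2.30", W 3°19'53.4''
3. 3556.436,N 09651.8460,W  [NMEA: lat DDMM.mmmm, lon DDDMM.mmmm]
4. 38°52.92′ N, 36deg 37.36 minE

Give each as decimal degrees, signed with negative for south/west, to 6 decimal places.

Point 1:
  Latitude: split at 2 digits → 81° and 54.7297′; 81 + 54.7297/60 = 81.9121617
  hemisphere S, so the sign is −
  Lon: split at 3 digits → 000° and 6.364′; 0 + 6.364/60 = 0.1060667
  hemisphere W, so the sign is −
Point 2:
  Latitude: 43° + 28/60 + 2.3/3600 = 43 + 0.466667 + 0.000639 = 43.4673056
  hemisphere S, so the sign is −
  λ: 19′ + 53.4″ = 19.89000′; 3 + 19.89000/60 = 3.3315000
  hemisphere W, so the sign is −
Point 3:
  φ: degrees = first 2 digits = 35, minutes = 56.436; 35 + 56.436/60 = 35.9406000
  N ⇒ keep positive
  Lon: split at 3 digits → 096° and 51.846′; 96 + 51.846/60 = 96.8641000
  hemisphere W, so the sign is −
Point 4:
  Latitude: 38 + 52.92/60 = 38.8820000
  N ⇒ keep positive
  Longitude: 36 + 37.36/60 = 36.6226667
  E → positive

1. -81.912162, -0.106067
2. -43.467306, -3.331500
3. 35.940600, -96.864100
4. 38.882000, 36.622667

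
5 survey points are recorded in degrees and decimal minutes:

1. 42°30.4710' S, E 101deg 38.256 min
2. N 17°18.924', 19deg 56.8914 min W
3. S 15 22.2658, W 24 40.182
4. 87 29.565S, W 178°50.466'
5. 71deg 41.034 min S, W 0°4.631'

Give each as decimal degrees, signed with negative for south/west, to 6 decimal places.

1. -42.507850, 101.637600
2. 17.315400, -19.948190
3. -15.371097, -24.669700
4. -87.492750, -178.841100
5. -71.683900, -0.077183

Point 1:
  Lat: 30.471′ = 0.507850°; total 42.5078500
  S ⇒ negate
  Lon: 101 + 38.256/60 = 101.6376000
  E ⇒ keep positive
Point 2:
  φ: 17 + 18.924/60 = 17.3154000
  N ⇒ keep positive
  Longitude: 56.8914′ = 0.948190°; total 19.9481900
  hemisphere W, so the sign is −
Point 3:
  φ: 15 + 22.2658/60 = 15.3710967
  S → negative
  λ: 24 + 40.182/60 = 24.6697000
  hemisphere W, so the sign is −
Point 4:
  φ: 87 + 29.565/60 = 87.4927500
  S → negative
  Longitude: 50.466′ = 0.841100°; total 178.8411000
  hemisphere W, so the sign is −
Point 5:
  φ: 71 + 41.034/60 = 71.6839000
  S → negative
  Lon: 0 + 4.631/60 = 0.0771833
  W → negative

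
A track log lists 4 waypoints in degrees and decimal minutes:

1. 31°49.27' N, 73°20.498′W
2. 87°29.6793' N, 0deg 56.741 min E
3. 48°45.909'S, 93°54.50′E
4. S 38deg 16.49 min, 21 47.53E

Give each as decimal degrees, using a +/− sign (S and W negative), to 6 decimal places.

Point 1:
  Lat: 31 + 49.27/60 = 31.8211667
  N → positive
  Lon: 20.498′ = 0.341633°; total 73.3416333
  W → negative
Point 2:
  Lat: 29.6793′ = 0.494655°; total 87.4946550
  N ⇒ keep positive
  Lon: 56.741′ = 0.945683°; total 0.9456833
  E ⇒ keep positive
Point 3:
  Lat: 48 + 45.909/60 = 48.7651500
  S → negative
  Longitude: 54.5′ = 0.908333°; total 93.9083333
  E ⇒ keep positive
Point 4:
  Lat: 16.49′ = 0.274833°; total 38.2748333
  hemisphere S, so the sign is −
  λ: 47.53′ = 0.792167°; total 21.7921667
  E ⇒ keep positive

1. 31.821167, -73.341633
2. 87.494655, 0.945683
3. -48.765150, 93.908333
4. -38.274833, 21.792167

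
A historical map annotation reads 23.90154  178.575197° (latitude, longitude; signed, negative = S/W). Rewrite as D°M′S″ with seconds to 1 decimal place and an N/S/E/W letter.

φ: 0.901540 × 60 = 54.09240′ → 54′, remainder × 60 = 5.544″
Lon: 0.575197° → 34.51182′; 0.51182 × 60 = 30.709″

23°54′5.5″ N, 178°34′30.7″ E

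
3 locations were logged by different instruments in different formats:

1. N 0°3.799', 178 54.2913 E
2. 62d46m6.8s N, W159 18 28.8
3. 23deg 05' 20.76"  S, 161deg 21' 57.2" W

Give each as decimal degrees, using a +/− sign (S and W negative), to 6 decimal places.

Point 1:
  φ: 3.799′ = 0.063317°; total 0.0633167
  N ⇒ keep positive
  Lon: 54.2913′ = 0.904855°; total 178.9048550
  E ⇒ keep positive
Point 2:
  φ: 62° + 46/60 + 6.8/3600 = 62 + 0.766667 + 0.001889 = 62.7685556
  N → positive
  Lon: 159° + 18/60 + 28.8/3600 = 159 + 0.300000 + 0.008000 = 159.3080000
  W → negative
Point 3:
  Latitude: 5′ + 20.76″ = 5.34600′; 23 + 5.34600/60 = 23.0891000
  S → negative
  Lon: 161 + 21/60 + 57.2/3600 = 161.3658889
  W → negative

1. 0.063317, 178.904855
2. 62.768556, -159.308000
3. -23.089100, -161.365889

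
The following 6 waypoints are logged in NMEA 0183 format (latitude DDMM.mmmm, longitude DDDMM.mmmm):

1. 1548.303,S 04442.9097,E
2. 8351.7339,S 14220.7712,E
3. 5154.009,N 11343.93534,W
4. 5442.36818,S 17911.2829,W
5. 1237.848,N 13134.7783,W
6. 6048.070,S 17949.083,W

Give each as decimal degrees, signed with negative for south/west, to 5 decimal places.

Point 1:
  φ: degrees = first 2 digits = 15, minutes = 48.303; 15 + 48.303/60 = 15.805050
  hemisphere S, so the sign is −
  Lon: degrees = first 3 digits = 44, minutes = 42.9097; 44 + 42.9097/60 = 44.715162
  E → positive
Point 2:
  Latitude: split at 2 digits → 83° and 51.7339′; 83 + 51.7339/60 = 83.862232
  hemisphere S, so the sign is −
  Lon: split at 3 digits → 142° and 20.7712′; 142 + 20.7712/60 = 142.346187
  E ⇒ keep positive
Point 3:
  Latitude: degrees = first 2 digits = 51, minutes = 54.009; 51 + 54.009/60 = 51.900150
  N ⇒ keep positive
  Longitude: degrees = first 3 digits = 113, minutes = 43.93534; 113 + 43.93534/60 = 113.732256
  W ⇒ negate
Point 4:
  φ: degrees = first 2 digits = 54, minutes = 42.36818; 54 + 42.36818/60 = 54.706136
  hemisphere S, so the sign is −
  Longitude: split at 3 digits → 179° and 11.2829′; 179 + 11.2829/60 = 179.188048
  hemisphere W, so the sign is −
Point 5:
  Lat: split at 2 digits → 12° and 37.848′; 12 + 37.848/60 = 12.630800
  N → positive
  Lon: split at 3 digits → 131° and 34.7783′; 131 + 34.7783/60 = 131.579638
  W ⇒ negate
Point 6:
  φ: split at 2 digits → 60° and 48.07′; 60 + 48.07/60 = 60.801167
  hemisphere S, so the sign is −
  Lon: split at 3 digits → 179° and 49.083′; 179 + 49.083/60 = 179.818050
  W ⇒ negate

1. -15.80505, 44.71516
2. -83.86223, 142.34619
3. 51.90015, -113.73226
4. -54.70614, -179.18805
5. 12.63080, -131.57964
6. -60.80117, -179.81805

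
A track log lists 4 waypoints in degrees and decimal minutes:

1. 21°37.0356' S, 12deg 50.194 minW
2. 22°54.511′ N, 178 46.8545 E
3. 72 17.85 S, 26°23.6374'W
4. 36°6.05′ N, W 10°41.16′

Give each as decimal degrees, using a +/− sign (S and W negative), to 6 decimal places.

Point 1:
  Latitude: 21 + 37.0356/60 = 21.6172600
  S → negative
  Longitude: 50.194′ = 0.836567°; total 12.8365667
  W ⇒ negate
Point 2:
  Lat: 22 + 54.511/60 = 22.9085167
  N → positive
  Lon: 178 + 46.8545/60 = 178.7809083
  E ⇒ keep positive
Point 3:
  Lat: 72 + 17.85/60 = 72.2975000
  S → negative
  Lon: 23.6374′ = 0.393957°; total 26.3939567
  W → negative
Point 4:
  Latitude: 36 + 6.05/60 = 36.1008333
  N ⇒ keep positive
  Lon: 10 + 41.16/60 = 10.6860000
  W ⇒ negate

1. -21.617260, -12.836567
2. 22.908517, 178.780908
3. -72.297500, -26.393957
4. 36.100833, -10.686000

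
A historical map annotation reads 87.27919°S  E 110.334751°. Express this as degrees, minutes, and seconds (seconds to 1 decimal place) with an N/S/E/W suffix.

Latitude: 0.279190° → 16.75140′; 0.75140 × 60 = 45.084″
λ: 0.334751° → 20.08506′; 0.08506 × 60 = 5.104″

87°16′45.1″ S, 110°20′5.1″ E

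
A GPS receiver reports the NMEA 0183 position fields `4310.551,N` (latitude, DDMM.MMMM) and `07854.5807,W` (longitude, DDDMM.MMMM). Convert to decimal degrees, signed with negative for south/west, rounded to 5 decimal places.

Lat: degrees = first 2 digits = 43, minutes = 10.551; 43 + 10.551/60 = 43.175850
N → positive
Longitude: split at 3 digits → 078° and 54.5807′; 78 + 54.5807/60 = 78.909678
W → negative

43.17585, -78.90968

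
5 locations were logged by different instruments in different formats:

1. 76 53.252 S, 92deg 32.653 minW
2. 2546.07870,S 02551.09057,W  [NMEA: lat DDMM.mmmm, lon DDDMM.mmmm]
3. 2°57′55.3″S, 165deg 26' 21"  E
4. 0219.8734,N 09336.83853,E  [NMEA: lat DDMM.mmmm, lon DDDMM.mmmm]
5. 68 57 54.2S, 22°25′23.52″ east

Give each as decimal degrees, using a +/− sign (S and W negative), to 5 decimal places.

Point 1:
  φ: 53.252′ = 0.887533°; total 76.887533
  hemisphere S, so the sign is −
  Longitude: 32.653′ = 0.544217°; total 92.544217
  hemisphere W, so the sign is −
Point 2:
  Latitude: split at 2 digits → 25° and 46.0787′; 25 + 46.0787/60 = 25.767978
  S ⇒ negate
  Lon: degrees = first 3 digits = 25, minutes = 51.09057; 25 + 51.09057/60 = 25.851510
  W → negative
Point 3:
  Lat: 2° + 57/60 + 55.3/3600 = 2 + 0.950000 + 0.015361 = 2.965361
  S ⇒ negate
  Longitude: 165 + 26/60 + 21/3600 = 165.439167
  E → positive
Point 4:
  φ: degrees = first 2 digits = 2, minutes = 19.8734; 2 + 19.8734/60 = 2.331223
  N ⇒ keep positive
  Lon: degrees = first 3 digits = 93, minutes = 36.83853; 93 + 36.83853/60 = 93.613976
  E → positive
Point 5:
  Latitude: 57′ + 54.2″ = 57.90333′; 68 + 57.90333/60 = 68.965056
  S ⇒ negate
  Longitude: 25′ + 23.52″ = 25.39200′; 22 + 25.39200/60 = 22.423200
  E ⇒ keep positive

1. -76.88753, -92.54422
2. -25.76798, -25.85151
3. -2.96536, 165.43917
4. 2.33122, 93.61398
5. -68.96506, 22.42320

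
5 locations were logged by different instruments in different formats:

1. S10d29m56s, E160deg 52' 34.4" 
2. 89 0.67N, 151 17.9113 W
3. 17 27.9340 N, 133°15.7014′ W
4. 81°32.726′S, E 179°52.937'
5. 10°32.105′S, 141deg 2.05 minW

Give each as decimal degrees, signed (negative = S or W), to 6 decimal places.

1. -10.498889, 160.876222
2. 89.011167, -151.298522
3. 17.465567, -133.261690
4. -81.545433, 179.882283
5. -10.535083, -141.034167

Point 1:
  Lat: 10 + 29/60 + 56/3600 = 10.4988889
  hemisphere S, so the sign is −
  Lon: 52′ + 34.4″ = 52.57333′; 160 + 52.57333/60 = 160.8762222
  E ⇒ keep positive
Point 2:
  Lat: 89 + 0.67/60 = 89.0111667
  N ⇒ keep positive
  λ: 151 + 17.9113/60 = 151.2985217
  hemisphere W, so the sign is −
Point 3:
  Lat: 17 + 27.934/60 = 17.4655667
  N → positive
  Longitude: 15.7014′ = 0.261690°; total 133.2616900
  W → negative
Point 4:
  Latitude: 81 + 32.726/60 = 81.5454333
  hemisphere S, so the sign is −
  λ: 52.937′ = 0.882283°; total 179.8822833
  E → positive
Point 5:
  Lat: 10 + 32.105/60 = 10.5350833
  hemisphere S, so the sign is −
  λ: 141 + 2.05/60 = 141.0341667
  hemisphere W, so the sign is −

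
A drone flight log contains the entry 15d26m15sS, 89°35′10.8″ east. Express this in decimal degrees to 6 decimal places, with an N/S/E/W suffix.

15.437500° S, 89.586333° E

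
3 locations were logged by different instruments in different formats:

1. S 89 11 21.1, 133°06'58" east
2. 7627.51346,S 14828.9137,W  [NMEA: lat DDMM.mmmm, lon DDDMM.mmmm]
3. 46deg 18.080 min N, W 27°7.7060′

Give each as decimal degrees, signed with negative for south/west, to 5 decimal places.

Point 1:
  Latitude: 89° + 11/60 + 21.1/3600 = 89 + 0.183333 + 0.005861 = 89.189194
  hemisphere S, so the sign is −
  λ: 133 + 6/60 + 58/3600 = 133.116111
  E ⇒ keep positive
Point 2:
  Lat: split at 2 digits → 76° and 27.51346′; 76 + 27.51346/60 = 76.458558
  S ⇒ negate
  Longitude: split at 3 digits → 148° and 28.9137′; 148 + 28.9137/60 = 148.481895
  W ⇒ negate
Point 3:
  Latitude: 46 + 18.08/60 = 46.301333
  N ⇒ keep positive
  λ: 27 + 7.706/60 = 27.128433
  W ⇒ negate

1. -89.18919, 133.11611
2. -76.45856, -148.48190
3. 46.30133, -27.12843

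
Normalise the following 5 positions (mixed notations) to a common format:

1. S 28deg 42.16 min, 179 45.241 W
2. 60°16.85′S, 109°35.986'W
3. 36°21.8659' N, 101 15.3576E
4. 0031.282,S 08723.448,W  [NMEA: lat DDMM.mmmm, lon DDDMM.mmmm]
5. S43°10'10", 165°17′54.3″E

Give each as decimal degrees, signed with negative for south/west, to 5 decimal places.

Point 1:
  Latitude: 28 + 42.16/60 = 28.702667
  hemisphere S, so the sign is −
  Longitude: 179 + 45.241/60 = 179.754017
  hemisphere W, so the sign is −
Point 2:
  φ: 16.85′ = 0.280833°; total 60.280833
  S ⇒ negate
  λ: 35.986′ = 0.599767°; total 109.599767
  hemisphere W, so the sign is −
Point 3:
  φ: 36 + 21.8659/60 = 36.364432
  N ⇒ keep positive
  λ: 101 + 15.3576/60 = 101.255960
  E → positive
Point 4:
  Latitude: degrees = first 2 digits = 0, minutes = 31.282; 0 + 31.282/60 = 0.521367
  S ⇒ negate
  Lon: split at 3 digits → 087° and 23.448′; 87 + 23.448/60 = 87.390800
  hemisphere W, so the sign is −
Point 5:
  Lat: 10′ + 10″ = 10.16667′; 43 + 10.16667/60 = 43.169444
  S → negative
  Lon: 17′ + 54.3″ = 17.90500′; 165 + 17.90500/60 = 165.298417
  E ⇒ keep positive

1. -28.70267, -179.75402
2. -60.28083, -109.59977
3. 36.36443, 101.25596
4. -0.52137, -87.39080
5. -43.16944, 165.29842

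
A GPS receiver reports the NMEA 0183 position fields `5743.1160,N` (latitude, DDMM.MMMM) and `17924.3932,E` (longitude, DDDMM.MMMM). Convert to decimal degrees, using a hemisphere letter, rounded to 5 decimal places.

Lat: degrees = first 2 digits = 57, minutes = 43.116; 57 + 43.116/60 = 57.718600
Lon: split at 3 digits → 179° and 24.3932′; 179 + 24.3932/60 = 179.406553

57.71860° N, 179.40655° E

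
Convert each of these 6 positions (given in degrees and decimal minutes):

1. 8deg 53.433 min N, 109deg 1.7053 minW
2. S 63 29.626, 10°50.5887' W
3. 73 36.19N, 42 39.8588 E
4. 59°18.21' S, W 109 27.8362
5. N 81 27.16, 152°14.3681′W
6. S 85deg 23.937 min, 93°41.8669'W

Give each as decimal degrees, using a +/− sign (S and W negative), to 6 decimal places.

Point 1:
  Lat: 8 + 53.433/60 = 8.8905500
  N ⇒ keep positive
  Lon: 1.7053′ = 0.028422°; total 109.0284217
  W ⇒ negate
Point 2:
  Latitude: 29.626′ = 0.493767°; total 63.4937667
  S → negative
  Lon: 10 + 50.5887/60 = 10.8431450
  W → negative
Point 3:
  Latitude: 36.19′ = 0.603167°; total 73.6031667
  N ⇒ keep positive
  λ: 42 + 39.8588/60 = 42.6643133
  E → positive
Point 4:
  Lat: 59 + 18.21/60 = 59.3035000
  S → negative
  λ: 109 + 27.8362/60 = 109.4639367
  hemisphere W, so the sign is −
Point 5:
  Latitude: 27.16′ = 0.452667°; total 81.4526667
  N ⇒ keep positive
  λ: 152 + 14.3681/60 = 152.2394683
  hemisphere W, so the sign is −
Point 6:
  φ: 23.937′ = 0.398950°; total 85.3989500
  S → negative
  λ: 93 + 41.8669/60 = 93.6977817
  hemisphere W, so the sign is −

1. 8.890550, -109.028422
2. -63.493767, -10.843145
3. 73.603167, 42.664313
4. -59.303500, -109.463937
5. 81.452667, -152.239468
6. -85.398950, -93.697782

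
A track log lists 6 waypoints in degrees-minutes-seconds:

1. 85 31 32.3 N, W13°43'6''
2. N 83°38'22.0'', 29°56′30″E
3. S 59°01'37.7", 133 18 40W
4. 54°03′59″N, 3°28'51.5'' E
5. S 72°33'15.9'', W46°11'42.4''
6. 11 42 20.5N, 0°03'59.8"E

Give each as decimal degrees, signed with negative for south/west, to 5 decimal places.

1. 85.52564, -13.71833
2. 83.63944, 29.94167
3. -59.02714, -133.31111
4. 54.06639, 3.48097
5. -72.55442, -46.19511
6. 11.70569, 0.06661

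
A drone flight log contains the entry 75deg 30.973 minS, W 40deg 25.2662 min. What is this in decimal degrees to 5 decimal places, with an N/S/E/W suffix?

Latitude: 75 + 30.973/60 = 75.516217
Longitude: 25.2662′ = 0.421103°; total 40.421103

75.51622° S, 40.42110° W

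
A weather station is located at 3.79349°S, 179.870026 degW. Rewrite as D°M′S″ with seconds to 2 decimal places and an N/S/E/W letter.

3°47′36.56″ S, 179°52′12.09″ W

Lat: 0.793490° → 47.60940′; 0.60940 × 60 = 36.5640″
λ: whole degrees 179; 52.20156′ → 52′ and 12.0936″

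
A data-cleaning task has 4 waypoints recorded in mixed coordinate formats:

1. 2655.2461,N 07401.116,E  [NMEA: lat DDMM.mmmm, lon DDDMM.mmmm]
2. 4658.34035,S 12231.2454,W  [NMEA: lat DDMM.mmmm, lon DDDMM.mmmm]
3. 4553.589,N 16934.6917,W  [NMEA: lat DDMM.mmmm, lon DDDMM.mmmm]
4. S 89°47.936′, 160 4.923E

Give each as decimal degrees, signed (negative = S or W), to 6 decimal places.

Point 1:
  φ: degrees = first 2 digits = 26, minutes = 55.2461; 26 + 55.2461/60 = 26.9207683
  N ⇒ keep positive
  Lon: degrees = first 3 digits = 74, minutes = 1.116; 74 + 1.116/60 = 74.0186000
  E ⇒ keep positive
Point 2:
  φ: degrees = first 2 digits = 46, minutes = 58.34035; 46 + 58.34035/60 = 46.9723392
  S → negative
  Lon: degrees = first 3 digits = 122, minutes = 31.2454; 122 + 31.2454/60 = 122.5207567
  hemisphere W, so the sign is −
Point 3:
  φ: split at 2 digits → 45° and 53.589′; 45 + 53.589/60 = 45.8931500
  N → positive
  Lon: split at 3 digits → 169° and 34.6917′; 169 + 34.6917/60 = 169.5781950
  hemisphere W, so the sign is −
Point 4:
  Latitude: 47.936′ = 0.798933°; total 89.7989333
  S → negative
  Longitude: 4.923′ = 0.082050°; total 160.0820500
  E → positive

1. 26.920768, 74.018600
2. -46.972339, -122.520757
3. 45.893150, -169.578195
4. -89.798933, 160.082050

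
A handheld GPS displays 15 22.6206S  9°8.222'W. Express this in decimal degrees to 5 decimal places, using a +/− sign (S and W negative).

-15.37701, -9.13703

Lat: 22.6206′ = 0.377010°; total 15.377010
S ⇒ negate
λ: 9 + 8.222/60 = 9.137033
hemisphere W, so the sign is −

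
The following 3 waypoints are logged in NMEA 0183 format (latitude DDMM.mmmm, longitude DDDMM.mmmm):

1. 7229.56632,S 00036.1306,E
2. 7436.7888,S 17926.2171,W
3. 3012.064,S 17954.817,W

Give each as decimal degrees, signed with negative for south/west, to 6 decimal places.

Point 1:
  Lat: degrees = first 2 digits = 72, minutes = 29.56632; 72 + 29.56632/60 = 72.4927720
  hemisphere S, so the sign is −
  λ: degrees = first 3 digits = 0, minutes = 36.1306; 0 + 36.1306/60 = 0.6021767
  E ⇒ keep positive
Point 2:
  φ: split at 2 digits → 74° and 36.7888′; 74 + 36.7888/60 = 74.6131467
  S ⇒ negate
  Longitude: split at 3 digits → 179° and 26.2171′; 179 + 26.2171/60 = 179.4369517
  hemisphere W, so the sign is −
Point 3:
  Lat: split at 2 digits → 30° and 12.064′; 30 + 12.064/60 = 30.2010667
  S ⇒ negate
  λ: degrees = first 3 digits = 179, minutes = 54.817; 179 + 54.817/60 = 179.9136167
  W ⇒ negate

1. -72.492772, 0.602177
2. -74.613147, -179.436952
3. -30.201067, -179.913617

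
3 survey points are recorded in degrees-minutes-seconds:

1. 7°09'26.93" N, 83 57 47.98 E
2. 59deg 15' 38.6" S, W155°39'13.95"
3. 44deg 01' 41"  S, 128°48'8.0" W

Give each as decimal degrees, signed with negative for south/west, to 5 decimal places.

Point 1:
  Latitude: 9′ + 26.93″ = 9.44883′; 7 + 9.44883/60 = 7.157481
  N ⇒ keep positive
  λ: 83° + 57/60 + 47.98/3600 = 83 + 0.950000 + 0.013328 = 83.963328
  E → positive
Point 2:
  Lat: 15′ + 38.6″ = 15.64333′; 59 + 15.64333/60 = 59.260722
  S ⇒ negate
  Longitude: 155 + 39/60 + 13.95/3600 = 155.653875
  W → negative
Point 3:
  Latitude: 44 + 1/60 + 41/3600 = 44.028056
  S → negative
  Lon: 128° + 48/60 + 8/3600 = 128 + 0.800000 + 0.002222 = 128.802222
  hemisphere W, so the sign is −

1. 7.15748, 83.96333
2. -59.26072, -155.65388
3. -44.02806, -128.80222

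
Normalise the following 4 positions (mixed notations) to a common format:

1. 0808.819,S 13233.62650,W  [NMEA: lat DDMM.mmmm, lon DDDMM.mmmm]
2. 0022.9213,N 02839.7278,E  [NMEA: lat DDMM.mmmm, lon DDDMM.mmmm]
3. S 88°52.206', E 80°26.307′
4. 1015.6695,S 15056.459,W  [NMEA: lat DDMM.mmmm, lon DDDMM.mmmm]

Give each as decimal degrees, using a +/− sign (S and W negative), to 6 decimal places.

1. -8.146983, -132.560442
2. 0.382022, 28.662130
3. -88.870100, 80.438450
4. -10.261158, -150.940983

Point 1:
  φ: degrees = first 2 digits = 8, minutes = 8.819; 8 + 8.819/60 = 8.1469833
  S → negative
  Lon: split at 3 digits → 132° and 33.6265′; 132 + 33.6265/60 = 132.5604417
  W ⇒ negate
Point 2:
  Latitude: degrees = first 2 digits = 0, minutes = 22.9213; 0 + 22.9213/60 = 0.3820217
  N ⇒ keep positive
  λ: split at 3 digits → 028° and 39.7278′; 28 + 39.7278/60 = 28.6621300
  E ⇒ keep positive
Point 3:
  Lat: 88 + 52.206/60 = 88.8701000
  S ⇒ negate
  Lon: 26.307′ = 0.438450°; total 80.4384500
  E ⇒ keep positive
Point 4:
  Latitude: degrees = first 2 digits = 10, minutes = 15.6695; 10 + 15.6695/60 = 10.2611583
  S ⇒ negate
  Longitude: degrees = first 3 digits = 150, minutes = 56.459; 150 + 56.459/60 = 150.9409833
  W ⇒ negate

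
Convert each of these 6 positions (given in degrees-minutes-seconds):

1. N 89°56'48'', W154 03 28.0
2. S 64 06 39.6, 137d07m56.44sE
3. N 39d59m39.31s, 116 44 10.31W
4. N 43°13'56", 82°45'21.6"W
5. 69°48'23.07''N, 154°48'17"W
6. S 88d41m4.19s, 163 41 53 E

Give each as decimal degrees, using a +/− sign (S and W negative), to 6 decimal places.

1. 89.946667, -154.057778
2. -64.111000, 137.132344
3. 39.994253, -116.736197
4. 43.232222, -82.756000
5. 69.806408, -154.804722
6. -88.684497, 163.698056

Point 1:
  Latitude: 89° + 56/60 + 48/3600 = 89 + 0.933333 + 0.013333 = 89.9466667
  N ⇒ keep positive
  λ: 154° + 3/60 + 28/3600 = 154 + 0.050000 + 0.007778 = 154.0577778
  W → negative
Point 2:
  Lat: 64 + 6/60 + 39.6/3600 = 64.1110000
  hemisphere S, so the sign is −
  Lon: 137° + 7/60 + 56.44/3600 = 137 + 0.116667 + 0.015678 = 137.1323444
  E → positive
Point 3:
  φ: 39 + 59/60 + 39.31/3600 = 39.9942528
  N ⇒ keep positive
  λ: 44′ + 10.31″ = 44.17183′; 116 + 44.17183/60 = 116.7361972
  W ⇒ negate
Point 4:
  Latitude: 43 + 13/60 + 56/3600 = 43.2322222
  N ⇒ keep positive
  Longitude: 82° + 45/60 + 21.6/3600 = 82 + 0.750000 + 0.006000 = 82.7560000
  hemisphere W, so the sign is −
Point 5:
  Lat: 69° + 48/60 + 23.07/3600 = 69 + 0.800000 + 0.006408 = 69.8064083
  N → positive
  Lon: 154 + 48/60 + 17/3600 = 154.8047222
  W → negative
Point 6:
  φ: 88° + 41/60 + 4.19/3600 = 88 + 0.683333 + 0.001164 = 88.6844972
  S → negative
  Longitude: 41′ + 53″ = 41.88333′; 163 + 41.88333/60 = 163.6980556
  E ⇒ keep positive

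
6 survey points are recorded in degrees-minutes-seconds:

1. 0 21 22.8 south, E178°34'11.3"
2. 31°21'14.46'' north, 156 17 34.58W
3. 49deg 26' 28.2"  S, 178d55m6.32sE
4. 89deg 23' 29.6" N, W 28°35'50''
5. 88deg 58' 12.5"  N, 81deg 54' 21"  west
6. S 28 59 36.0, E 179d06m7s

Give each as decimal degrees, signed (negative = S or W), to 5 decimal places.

1. -0.35633, 178.56981
2. 31.35402, -156.29294
3. -49.44117, 178.91842
4. 89.39156, -28.59722
5. 88.97014, -81.90583
6. -28.99333, 179.10194

Point 1:
  Latitude: 0° + 21/60 + 22.8/3600 = 0 + 0.350000 + 0.006333 = 0.356333
  S ⇒ negate
  λ: 34′ + 11.3″ = 34.18833′; 178 + 34.18833/60 = 178.569806
  E → positive
Point 2:
  Latitude: 21′ + 14.46″ = 21.24100′; 31 + 21.24100/60 = 31.354017
  N → positive
  Lon: 156 + 17/60 + 34.58/3600 = 156.292939
  W ⇒ negate
Point 3:
  Latitude: 49 + 26/60 + 28.2/3600 = 49.441167
  hemisphere S, so the sign is −
  Longitude: 178 + 55/60 + 6.32/3600 = 178.918422
  E → positive
Point 4:
  Latitude: 23′ + 29.6″ = 23.49333′; 89 + 23.49333/60 = 89.391556
  N → positive
  Lon: 28 + 35/60 + 50/3600 = 28.597222
  W → negative
Point 5:
  Latitude: 88° + 58/60 + 12.5/3600 = 88 + 0.966667 + 0.003472 = 88.970139
  N ⇒ keep positive
  λ: 81° + 54/60 + 21/3600 = 81 + 0.900000 + 0.005833 = 81.905833
  W → negative
Point 6:
  Latitude: 28° + 59/60 + 36/3600 = 28 + 0.983333 + 0.010000 = 28.993333
  S → negative
  Longitude: 179 + 6/60 + 7/3600 = 179.101944
  E ⇒ keep positive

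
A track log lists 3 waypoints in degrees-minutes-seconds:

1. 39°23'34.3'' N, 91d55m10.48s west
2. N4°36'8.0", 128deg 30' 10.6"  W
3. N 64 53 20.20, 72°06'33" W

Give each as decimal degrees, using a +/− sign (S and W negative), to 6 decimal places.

Point 1:
  φ: 39° + 23/60 + 34.3/3600 = 39 + 0.383333 + 0.009528 = 39.3928611
  N → positive
  Longitude: 91 + 55/60 + 10.48/3600 = 91.9195778
  W → negative
Point 2:
  φ: 4 + 36/60 + 8/3600 = 4.6022222
  N → positive
  Longitude: 128° + 30/60 + 10.6/3600 = 128 + 0.500000 + 0.002944 = 128.5029444
  hemisphere W, so the sign is −
Point 3:
  φ: 64 + 53/60 + 20.2/3600 = 64.8889444
  N ⇒ keep positive
  λ: 72 + 6/60 + 33/3600 = 72.1091667
  hemisphere W, so the sign is −

1. 39.392861, -91.919578
2. 4.602222, -128.502944
3. 64.888944, -72.109167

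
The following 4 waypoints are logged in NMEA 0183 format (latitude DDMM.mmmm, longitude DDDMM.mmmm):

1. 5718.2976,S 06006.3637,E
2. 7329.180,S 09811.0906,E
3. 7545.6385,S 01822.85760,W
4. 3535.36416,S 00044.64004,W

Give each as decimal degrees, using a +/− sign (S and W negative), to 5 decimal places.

Point 1:
  Lat: split at 2 digits → 57° and 18.2976′; 57 + 18.2976/60 = 57.304960
  S → negative
  λ: degrees = first 3 digits = 60, minutes = 6.3637; 60 + 6.3637/60 = 60.106062
  E → positive
Point 2:
  Latitude: degrees = first 2 digits = 73, minutes = 29.18; 73 + 29.18/60 = 73.486333
  S ⇒ negate
  Longitude: split at 3 digits → 098° and 11.0906′; 98 + 11.0906/60 = 98.184843
  E ⇒ keep positive
Point 3:
  Lat: degrees = first 2 digits = 75, minutes = 45.6385; 75 + 45.6385/60 = 75.760642
  hemisphere S, so the sign is −
  Longitude: degrees = first 3 digits = 18, minutes = 22.8576; 18 + 22.8576/60 = 18.380960
  W ⇒ negate
Point 4:
  Latitude: degrees = first 2 digits = 35, minutes = 35.36416; 35 + 35.36416/60 = 35.589403
  hemisphere S, so the sign is −
  Lon: split at 3 digits → 000° and 44.64004′; 0 + 44.64004/60 = 0.744001
  hemisphere W, so the sign is −

1. -57.30496, 60.10606
2. -73.48633, 98.18484
3. -75.76064, -18.38096
4. -35.58940, -0.74400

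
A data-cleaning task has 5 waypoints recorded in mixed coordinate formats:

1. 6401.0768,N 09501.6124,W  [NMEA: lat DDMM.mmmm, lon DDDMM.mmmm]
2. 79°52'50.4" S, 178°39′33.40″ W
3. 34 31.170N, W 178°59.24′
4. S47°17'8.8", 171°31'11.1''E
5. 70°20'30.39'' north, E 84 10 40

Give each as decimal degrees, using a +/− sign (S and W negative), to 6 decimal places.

1. 64.017947, -95.026873
2. -79.880667, -178.659278
3. 34.519500, -178.987333
4. -47.285778, 171.519750
5. 70.341775, 84.177778

Point 1:
  Lat: split at 2 digits → 64° and 1.0768′; 64 + 1.0768/60 = 64.0179467
  N → positive
  λ: degrees = first 3 digits = 95, minutes = 1.6124; 95 + 1.6124/60 = 95.0268733
  W → negative
Point 2:
  Latitude: 79 + 52/60 + 50.4/3600 = 79.8806667
  S ⇒ negate
  Longitude: 178 + 39/60 + 33.4/3600 = 178.6592778
  hemisphere W, so the sign is −
Point 3:
  Latitude: 34 + 31.17/60 = 34.5195000
  N → positive
  Lon: 59.24′ = 0.987333°; total 178.9873333
  W ⇒ negate
Point 4:
  Latitude: 47° + 17/60 + 8.8/3600 = 47 + 0.283333 + 0.002444 = 47.2857778
  hemisphere S, so the sign is −
  λ: 171 + 31/60 + 11.1/3600 = 171.5197500
  E → positive
Point 5:
  Lat: 20′ + 30.39″ = 20.50650′; 70 + 20.50650/60 = 70.3417750
  N ⇒ keep positive
  Longitude: 84 + 10/60 + 40/3600 = 84.1777778
  E ⇒ keep positive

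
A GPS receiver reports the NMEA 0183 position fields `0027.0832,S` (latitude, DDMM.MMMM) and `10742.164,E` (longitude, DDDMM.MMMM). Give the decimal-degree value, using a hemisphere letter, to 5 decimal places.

Latitude: degrees = first 2 digits = 0, minutes = 27.0832; 0 + 27.0832/60 = 0.451387
Lon: split at 3 digits → 107° and 42.164′; 107 + 42.164/60 = 107.702733

0.45139° S, 107.70273° E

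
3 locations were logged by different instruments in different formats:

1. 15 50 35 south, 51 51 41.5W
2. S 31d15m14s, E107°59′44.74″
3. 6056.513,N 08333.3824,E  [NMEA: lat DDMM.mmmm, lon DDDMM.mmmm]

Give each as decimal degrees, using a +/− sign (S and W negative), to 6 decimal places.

1. -15.843056, -51.861528
2. -31.253889, 107.995761
3. 60.941883, 83.556373

Point 1:
  Lat: 15° + 50/60 + 35/3600 = 15 + 0.833333 + 0.009722 = 15.8430556
  S ⇒ negate
  λ: 51 + 51/60 + 41.5/3600 = 51.8615278
  W → negative
Point 2:
  Latitude: 31 + 15/60 + 14/3600 = 31.2538889
  hemisphere S, so the sign is −
  λ: 107° + 59/60 + 44.74/3600 = 107 + 0.983333 + 0.012428 = 107.9957611
  E ⇒ keep positive
Point 3:
  φ: split at 2 digits → 60° and 56.513′; 60 + 56.513/60 = 60.9418833
  N ⇒ keep positive
  Lon: split at 3 digits → 083° and 33.3824′; 83 + 33.3824/60 = 83.5563733
  E → positive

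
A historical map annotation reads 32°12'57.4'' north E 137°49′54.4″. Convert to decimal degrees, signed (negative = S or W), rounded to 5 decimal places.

32.21594, 137.83178

Lat: 32 + 12/60 + 57.4/3600 = 32.215944
N ⇒ keep positive
Longitude: 49′ + 54.4″ = 49.90667′; 137 + 49.90667/60 = 137.831778
E ⇒ keep positive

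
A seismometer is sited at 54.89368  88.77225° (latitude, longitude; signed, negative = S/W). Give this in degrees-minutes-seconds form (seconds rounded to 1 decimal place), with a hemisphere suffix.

54°53′37.2″ N, 88°46′20.1″ E

Latitude: whole degrees 54; 53.62080′ → 53′ and 37.248″
Longitude: whole degrees 88; 46.33500′ → 46′ and 20.100″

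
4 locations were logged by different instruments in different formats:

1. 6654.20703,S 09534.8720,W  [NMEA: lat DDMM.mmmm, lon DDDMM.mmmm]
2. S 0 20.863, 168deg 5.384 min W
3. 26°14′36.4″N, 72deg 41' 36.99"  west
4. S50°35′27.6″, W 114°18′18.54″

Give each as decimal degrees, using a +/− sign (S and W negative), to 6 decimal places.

1. -66.903451, -95.581200
2. -0.347717, -168.089733
3. 26.243444, -72.693608
4. -50.591000, -114.305150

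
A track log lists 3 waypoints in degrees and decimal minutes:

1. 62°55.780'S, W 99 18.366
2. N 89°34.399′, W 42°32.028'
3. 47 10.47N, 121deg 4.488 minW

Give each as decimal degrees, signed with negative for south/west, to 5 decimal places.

1. -62.92967, -99.30610
2. 89.57332, -42.53380
3. 47.17450, -121.07480

Point 1:
  Lat: 55.78′ = 0.929667°; total 62.929667
  S ⇒ negate
  λ: 99 + 18.366/60 = 99.306100
  W → negative
Point 2:
  Lat: 89 + 34.399/60 = 89.573317
  N ⇒ keep positive
  λ: 42 + 32.028/60 = 42.533800
  W → negative
Point 3:
  Lat: 47 + 10.47/60 = 47.174500
  N → positive
  Longitude: 121 + 4.488/60 = 121.074800
  W ⇒ negate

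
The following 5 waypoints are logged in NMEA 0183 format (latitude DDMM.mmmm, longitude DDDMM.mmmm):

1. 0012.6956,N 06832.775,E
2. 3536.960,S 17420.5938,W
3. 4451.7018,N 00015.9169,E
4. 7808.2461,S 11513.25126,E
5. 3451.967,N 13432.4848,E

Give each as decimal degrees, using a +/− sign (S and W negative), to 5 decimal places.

Point 1:
  Latitude: split at 2 digits → 00° and 12.6956′; 0 + 12.6956/60 = 0.211593
  N → positive
  Lon: split at 3 digits → 068° and 32.775′; 68 + 32.775/60 = 68.546250
  E → positive
Point 2:
  Latitude: split at 2 digits → 35° and 36.96′; 35 + 36.96/60 = 35.616000
  S ⇒ negate
  λ: split at 3 digits → 174° and 20.5938′; 174 + 20.5938/60 = 174.343230
  W → negative
Point 3:
  Latitude: split at 2 digits → 44° and 51.7018′; 44 + 51.7018/60 = 44.861697
  N → positive
  Lon: split at 3 digits → 000° and 15.9169′; 0 + 15.9169/60 = 0.265282
  E ⇒ keep positive
Point 4:
  φ: degrees = first 2 digits = 78, minutes = 8.2461; 78 + 8.2461/60 = 78.137435
  S → negative
  Longitude: split at 3 digits → 115° and 13.25126′; 115 + 13.25126/60 = 115.220854
  E ⇒ keep positive
Point 5:
  φ: split at 2 digits → 34° and 51.967′; 34 + 51.967/60 = 34.866117
  N → positive
  λ: split at 3 digits → 134° and 32.4848′; 134 + 32.4848/60 = 134.541413
  E ⇒ keep positive

1. 0.21159, 68.54625
2. -35.61600, -174.34323
3. 44.86170, 0.26528
4. -78.13744, 115.22085
5. 34.86612, 134.54141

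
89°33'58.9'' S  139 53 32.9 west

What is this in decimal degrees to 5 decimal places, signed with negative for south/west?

Latitude: 89 + 33/60 + 58.9/3600 = 89.566361
S → negative
Longitude: 139 + 53/60 + 32.9/3600 = 139.892472
W → negative

-89.56636, -139.89247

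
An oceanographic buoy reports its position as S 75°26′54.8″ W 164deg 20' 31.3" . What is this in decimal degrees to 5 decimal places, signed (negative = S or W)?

-75.44856, -164.34203

Latitude: 75 + 26/60 + 54.8/3600 = 75.448556
S → negative
Longitude: 20′ + 31.3″ = 20.52167′; 164 + 20.52167/60 = 164.342028
W ⇒ negate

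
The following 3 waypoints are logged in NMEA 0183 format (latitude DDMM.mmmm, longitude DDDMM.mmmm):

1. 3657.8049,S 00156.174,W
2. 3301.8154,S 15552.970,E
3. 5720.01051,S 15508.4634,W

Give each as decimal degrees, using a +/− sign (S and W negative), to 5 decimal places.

Point 1:
  φ: degrees = first 2 digits = 36, minutes = 57.8049; 36 + 57.8049/60 = 36.963415
  S → negative
  λ: degrees = first 3 digits = 1, minutes = 56.174; 1 + 56.174/60 = 1.936233
  W → negative
Point 2:
  Lat: split at 2 digits → 33° and 1.8154′; 33 + 1.8154/60 = 33.030257
  hemisphere S, so the sign is −
  Longitude: split at 3 digits → 155° and 52.97′; 155 + 52.97/60 = 155.882833
  E → positive
Point 3:
  φ: split at 2 digits → 57° and 20.01051′; 57 + 20.01051/60 = 57.333509
  S → negative
  Longitude: split at 3 digits → 155° and 8.4634′; 155 + 8.4634/60 = 155.141057
  hemisphere W, so the sign is −

1. -36.96342, -1.93623
2. -33.03026, 155.88283
3. -57.33351, -155.14106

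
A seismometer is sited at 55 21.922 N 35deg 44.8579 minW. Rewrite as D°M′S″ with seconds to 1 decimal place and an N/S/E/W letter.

55°21′55.3″ N, 35°44′51.5″ W

Lat: fractional minutes 0.92200 × 60 = 55.320″
λ: fractional minutes 0.85790 × 60 = 51.474″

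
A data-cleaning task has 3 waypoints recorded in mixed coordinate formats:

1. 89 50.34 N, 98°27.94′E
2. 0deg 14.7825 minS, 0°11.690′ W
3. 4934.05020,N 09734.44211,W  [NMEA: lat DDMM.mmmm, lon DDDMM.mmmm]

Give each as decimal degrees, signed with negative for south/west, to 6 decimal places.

Point 1:
  φ: 50.34′ = 0.839000°; total 89.8390000
  N → positive
  Longitude: 27.94′ = 0.465667°; total 98.4656667
  E → positive
Point 2:
  φ: 0 + 14.7825/60 = 0.2463750
  S → negative
  λ: 11.69′ = 0.194833°; total 0.1948333
  hemisphere W, so the sign is −
Point 3:
  φ: split at 2 digits → 49° and 34.0502′; 49 + 34.0502/60 = 49.5675033
  N ⇒ keep positive
  Lon: split at 3 digits → 097° and 34.44211′; 97 + 34.44211/60 = 97.5740352
  W → negative

1. 89.839000, 98.465667
2. -0.246375, -0.194833
3. 49.567503, -97.574035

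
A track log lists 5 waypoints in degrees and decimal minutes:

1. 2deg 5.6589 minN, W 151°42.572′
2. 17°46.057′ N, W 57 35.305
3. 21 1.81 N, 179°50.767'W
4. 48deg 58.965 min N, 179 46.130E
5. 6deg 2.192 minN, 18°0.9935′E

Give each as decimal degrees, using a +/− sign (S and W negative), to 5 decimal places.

Point 1:
  φ: 5.6589′ = 0.094315°; total 2.094315
  N → positive
  Longitude: 151 + 42.572/60 = 151.709533
  W ⇒ negate
Point 2:
  φ: 17 + 46.057/60 = 17.767617
  N ⇒ keep positive
  Lon: 57 + 35.305/60 = 57.588417
  W → negative
Point 3:
  Latitude: 1.81′ = 0.030167°; total 21.030167
  N ⇒ keep positive
  Lon: 179 + 50.767/60 = 179.846117
  W → negative
Point 4:
  Latitude: 48 + 58.965/60 = 48.982750
  N ⇒ keep positive
  Longitude: 179 + 46.13/60 = 179.768833
  E → positive
Point 5:
  Latitude: 6 + 2.192/60 = 6.036533
  N ⇒ keep positive
  Longitude: 0.9935′ = 0.016558°; total 18.016558
  E → positive

1. 2.09432, -151.70953
2. 17.76762, -57.58842
3. 21.03017, -179.84612
4. 48.98275, 179.76883
5. 6.03653, 18.01656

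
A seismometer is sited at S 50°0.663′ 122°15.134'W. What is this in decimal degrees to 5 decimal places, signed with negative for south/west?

Latitude: 50 + 0.663/60 = 50.011050
S ⇒ negate
Longitude: 122 + 15.134/60 = 122.252233
W → negative

-50.01105, -122.25223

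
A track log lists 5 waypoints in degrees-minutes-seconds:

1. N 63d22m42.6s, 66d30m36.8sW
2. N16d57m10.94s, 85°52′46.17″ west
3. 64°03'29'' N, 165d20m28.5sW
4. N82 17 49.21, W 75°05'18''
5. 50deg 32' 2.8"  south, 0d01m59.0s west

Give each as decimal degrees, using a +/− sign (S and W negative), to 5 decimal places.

1. 63.37850, -66.51022
2. 16.95304, -85.87949
3. 64.05806, -165.34125
4. 82.29700, -75.08833
5. -50.53411, -0.03306

Point 1:
  Lat: 22′ + 42.6″ = 22.71000′; 63 + 22.71000/60 = 63.378500
  N → positive
  λ: 66 + 30/60 + 36.8/3600 = 66.510222
  W ⇒ negate
Point 2:
  φ: 16 + 57/60 + 10.94/3600 = 16.953039
  N → positive
  λ: 85° + 52/60 + 46.17/3600 = 85 + 0.866667 + 0.012825 = 85.879492
  hemisphere W, so the sign is −
Point 3:
  φ: 3′ + 29″ = 3.48333′; 64 + 3.48333/60 = 64.058056
  N ⇒ keep positive
  Longitude: 165 + 20/60 + 28.5/3600 = 165.341250
  W → negative
Point 4:
  Lat: 17′ + 49.21″ = 17.82017′; 82 + 17.82017/60 = 82.297003
  N ⇒ keep positive
  Longitude: 75° + 5/60 + 18/3600 = 75 + 0.083333 + 0.005000 = 75.088333
  W → negative
Point 5:
  Lat: 50 + 32/60 + 2.8/3600 = 50.534111
  hemisphere S, so the sign is −
  Longitude: 0° + 1/60 + 59/3600 = 0 + 0.016667 + 0.016389 = 0.033056
  W ⇒ negate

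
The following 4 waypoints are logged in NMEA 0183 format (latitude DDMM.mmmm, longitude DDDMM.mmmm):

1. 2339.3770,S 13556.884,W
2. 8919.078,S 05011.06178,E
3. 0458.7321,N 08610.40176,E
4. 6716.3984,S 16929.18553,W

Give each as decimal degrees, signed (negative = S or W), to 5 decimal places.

Point 1:
  Lat: degrees = first 2 digits = 23, minutes = 39.377; 23 + 39.377/60 = 23.656283
  S ⇒ negate
  λ: split at 3 digits → 135° and 56.884′; 135 + 56.884/60 = 135.948067
  W ⇒ negate
Point 2:
  Latitude: degrees = first 2 digits = 89, minutes = 19.078; 89 + 19.078/60 = 89.317967
  S ⇒ negate
  Longitude: degrees = first 3 digits = 50, minutes = 11.06178; 50 + 11.06178/60 = 50.184363
  E ⇒ keep positive
Point 3:
  φ: degrees = first 2 digits = 4, minutes = 58.7321; 4 + 58.7321/60 = 4.978868
  N ⇒ keep positive
  Longitude: split at 3 digits → 086° and 10.40176′; 86 + 10.40176/60 = 86.173363
  E → positive
Point 4:
  Lat: degrees = first 2 digits = 67, minutes = 16.3984; 67 + 16.3984/60 = 67.273307
  S ⇒ negate
  Longitude: degrees = first 3 digits = 169, minutes = 29.18553; 169 + 29.18553/60 = 169.486426
  W → negative

1. -23.65628, -135.94807
2. -89.31797, 50.18436
3. 4.97887, 86.17336
4. -67.27331, -169.48643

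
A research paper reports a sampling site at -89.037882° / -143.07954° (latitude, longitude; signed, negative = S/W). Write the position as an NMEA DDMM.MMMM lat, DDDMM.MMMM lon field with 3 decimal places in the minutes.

Latitude is negative → S; |value| = 89.037882
Latitude: 89° + 0.037882 × 60 = 89° 2.27292′
Longitude is negative → W; |value| = 143.079540
λ: 143° + 0.079540 × 60 = 143° 4.77240′

8902.273,S / 14304.772,W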